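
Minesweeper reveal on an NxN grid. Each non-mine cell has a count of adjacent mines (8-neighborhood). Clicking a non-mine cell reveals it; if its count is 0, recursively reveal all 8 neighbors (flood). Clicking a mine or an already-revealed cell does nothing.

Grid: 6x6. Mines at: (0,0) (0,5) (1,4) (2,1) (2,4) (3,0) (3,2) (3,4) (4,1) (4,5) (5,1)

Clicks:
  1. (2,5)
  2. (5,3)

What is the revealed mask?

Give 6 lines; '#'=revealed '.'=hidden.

Answer: ......
......
.....#
......
..###.
..###.

Derivation:
Click 1 (2,5) count=3: revealed 1 new [(2,5)] -> total=1
Click 2 (5,3) count=0: revealed 6 new [(4,2) (4,3) (4,4) (5,2) (5,3) (5,4)] -> total=7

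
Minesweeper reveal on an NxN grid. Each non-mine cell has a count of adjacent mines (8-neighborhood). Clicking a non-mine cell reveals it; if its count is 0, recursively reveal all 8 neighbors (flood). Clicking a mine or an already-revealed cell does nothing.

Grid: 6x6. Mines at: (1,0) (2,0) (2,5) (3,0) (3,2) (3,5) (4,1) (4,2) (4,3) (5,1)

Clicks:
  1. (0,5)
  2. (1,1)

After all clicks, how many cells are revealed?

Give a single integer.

Click 1 (0,5) count=0: revealed 14 new [(0,1) (0,2) (0,3) (0,4) (0,5) (1,1) (1,2) (1,3) (1,4) (1,5) (2,1) (2,2) (2,3) (2,4)] -> total=14
Click 2 (1,1) count=2: revealed 0 new [(none)] -> total=14

Answer: 14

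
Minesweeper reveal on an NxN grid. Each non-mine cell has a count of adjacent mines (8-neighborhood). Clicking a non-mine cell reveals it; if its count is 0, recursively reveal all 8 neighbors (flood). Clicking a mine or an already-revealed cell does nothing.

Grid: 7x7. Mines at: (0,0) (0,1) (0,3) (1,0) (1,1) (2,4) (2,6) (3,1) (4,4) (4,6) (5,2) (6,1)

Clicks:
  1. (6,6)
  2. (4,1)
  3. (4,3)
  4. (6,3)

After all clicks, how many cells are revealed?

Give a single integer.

Click 1 (6,6) count=0: revealed 8 new [(5,3) (5,4) (5,5) (5,6) (6,3) (6,4) (6,5) (6,6)] -> total=8
Click 2 (4,1) count=2: revealed 1 new [(4,1)] -> total=9
Click 3 (4,3) count=2: revealed 1 new [(4,3)] -> total=10
Click 4 (6,3) count=1: revealed 0 new [(none)] -> total=10

Answer: 10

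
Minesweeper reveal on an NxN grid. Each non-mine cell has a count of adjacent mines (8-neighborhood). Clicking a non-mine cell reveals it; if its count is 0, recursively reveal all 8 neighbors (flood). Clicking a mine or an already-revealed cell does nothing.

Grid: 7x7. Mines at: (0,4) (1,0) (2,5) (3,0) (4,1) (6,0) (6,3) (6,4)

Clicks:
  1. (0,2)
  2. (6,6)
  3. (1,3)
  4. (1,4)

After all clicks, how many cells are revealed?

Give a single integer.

Answer: 29

Derivation:
Click 1 (0,2) count=0: revealed 29 new [(0,1) (0,2) (0,3) (1,1) (1,2) (1,3) (1,4) (2,1) (2,2) (2,3) (2,4) (3,1) (3,2) (3,3) (3,4) (3,5) (3,6) (4,2) (4,3) (4,4) (4,5) (4,6) (5,2) (5,3) (5,4) (5,5) (5,6) (6,5) (6,6)] -> total=29
Click 2 (6,6) count=0: revealed 0 new [(none)] -> total=29
Click 3 (1,3) count=1: revealed 0 new [(none)] -> total=29
Click 4 (1,4) count=2: revealed 0 new [(none)] -> total=29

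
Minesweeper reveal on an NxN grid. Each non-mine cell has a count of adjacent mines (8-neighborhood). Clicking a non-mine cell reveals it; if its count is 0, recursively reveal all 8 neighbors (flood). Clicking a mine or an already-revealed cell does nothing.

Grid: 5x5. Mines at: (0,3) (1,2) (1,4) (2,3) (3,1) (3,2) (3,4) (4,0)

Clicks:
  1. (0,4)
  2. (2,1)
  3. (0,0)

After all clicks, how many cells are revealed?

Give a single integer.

Click 1 (0,4) count=2: revealed 1 new [(0,4)] -> total=1
Click 2 (2,1) count=3: revealed 1 new [(2,1)] -> total=2
Click 3 (0,0) count=0: revealed 5 new [(0,0) (0,1) (1,0) (1,1) (2,0)] -> total=7

Answer: 7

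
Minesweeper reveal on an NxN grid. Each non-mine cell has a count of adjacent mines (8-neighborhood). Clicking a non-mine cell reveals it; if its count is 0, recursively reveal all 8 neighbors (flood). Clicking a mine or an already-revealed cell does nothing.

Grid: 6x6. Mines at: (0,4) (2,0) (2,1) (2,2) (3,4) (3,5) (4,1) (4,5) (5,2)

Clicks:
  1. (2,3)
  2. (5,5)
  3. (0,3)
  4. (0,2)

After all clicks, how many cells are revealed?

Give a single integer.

Click 1 (2,3) count=2: revealed 1 new [(2,3)] -> total=1
Click 2 (5,5) count=1: revealed 1 new [(5,5)] -> total=2
Click 3 (0,3) count=1: revealed 1 new [(0,3)] -> total=3
Click 4 (0,2) count=0: revealed 7 new [(0,0) (0,1) (0,2) (1,0) (1,1) (1,2) (1,3)] -> total=10

Answer: 10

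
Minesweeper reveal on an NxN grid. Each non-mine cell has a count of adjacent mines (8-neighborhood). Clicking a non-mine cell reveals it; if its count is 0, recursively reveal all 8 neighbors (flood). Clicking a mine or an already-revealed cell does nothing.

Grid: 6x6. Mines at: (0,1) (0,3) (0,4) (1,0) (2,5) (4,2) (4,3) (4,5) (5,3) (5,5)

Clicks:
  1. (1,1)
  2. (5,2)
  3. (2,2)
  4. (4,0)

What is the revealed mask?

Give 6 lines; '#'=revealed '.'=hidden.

Click 1 (1,1) count=2: revealed 1 new [(1,1)] -> total=1
Click 2 (5,2) count=3: revealed 1 new [(5,2)] -> total=2
Click 3 (2,2) count=0: revealed 11 new [(1,2) (1,3) (1,4) (2,1) (2,2) (2,3) (2,4) (3,1) (3,2) (3,3) (3,4)] -> total=13
Click 4 (4,0) count=0: revealed 6 new [(2,0) (3,0) (4,0) (4,1) (5,0) (5,1)] -> total=19

Answer: ......
.####.
#####.
#####.
##....
###...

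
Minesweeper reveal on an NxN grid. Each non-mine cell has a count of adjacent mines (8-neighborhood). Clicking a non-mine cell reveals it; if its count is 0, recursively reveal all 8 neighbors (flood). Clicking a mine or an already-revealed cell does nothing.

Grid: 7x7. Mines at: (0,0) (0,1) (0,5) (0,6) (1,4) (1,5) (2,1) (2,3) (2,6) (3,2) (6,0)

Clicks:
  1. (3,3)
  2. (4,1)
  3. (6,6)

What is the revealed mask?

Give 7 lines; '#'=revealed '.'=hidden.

Answer: .......
.......
.......
...####
.######
.######
.######

Derivation:
Click 1 (3,3) count=2: revealed 1 new [(3,3)] -> total=1
Click 2 (4,1) count=1: revealed 1 new [(4,1)] -> total=2
Click 3 (6,6) count=0: revealed 20 new [(3,4) (3,5) (3,6) (4,2) (4,3) (4,4) (4,5) (4,6) (5,1) (5,2) (5,3) (5,4) (5,5) (5,6) (6,1) (6,2) (6,3) (6,4) (6,5) (6,6)] -> total=22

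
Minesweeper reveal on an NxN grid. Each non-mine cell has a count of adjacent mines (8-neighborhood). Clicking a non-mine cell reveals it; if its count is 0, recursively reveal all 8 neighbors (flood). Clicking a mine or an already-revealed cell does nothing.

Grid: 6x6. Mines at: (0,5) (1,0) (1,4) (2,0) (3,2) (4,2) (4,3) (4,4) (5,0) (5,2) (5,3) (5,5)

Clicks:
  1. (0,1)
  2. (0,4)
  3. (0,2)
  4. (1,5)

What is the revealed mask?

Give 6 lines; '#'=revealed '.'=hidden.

Click 1 (0,1) count=1: revealed 1 new [(0,1)] -> total=1
Click 2 (0,4) count=2: revealed 1 new [(0,4)] -> total=2
Click 3 (0,2) count=0: revealed 8 new [(0,2) (0,3) (1,1) (1,2) (1,3) (2,1) (2,2) (2,3)] -> total=10
Click 4 (1,5) count=2: revealed 1 new [(1,5)] -> total=11

Answer: .####.
.###.#
.###..
......
......
......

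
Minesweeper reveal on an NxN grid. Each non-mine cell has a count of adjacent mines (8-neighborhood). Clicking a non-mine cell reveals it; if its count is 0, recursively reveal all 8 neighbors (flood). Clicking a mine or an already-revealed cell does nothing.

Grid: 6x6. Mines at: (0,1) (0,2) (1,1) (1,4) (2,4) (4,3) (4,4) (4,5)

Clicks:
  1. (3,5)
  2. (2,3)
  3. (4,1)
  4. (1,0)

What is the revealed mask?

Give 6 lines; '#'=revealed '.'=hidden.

Click 1 (3,5) count=3: revealed 1 new [(3,5)] -> total=1
Click 2 (2,3) count=2: revealed 1 new [(2,3)] -> total=2
Click 3 (4,1) count=0: revealed 12 new [(2,0) (2,1) (2,2) (3,0) (3,1) (3,2) (4,0) (4,1) (4,2) (5,0) (5,1) (5,2)] -> total=14
Click 4 (1,0) count=2: revealed 1 new [(1,0)] -> total=15

Answer: ......
#.....
####..
###..#
###...
###...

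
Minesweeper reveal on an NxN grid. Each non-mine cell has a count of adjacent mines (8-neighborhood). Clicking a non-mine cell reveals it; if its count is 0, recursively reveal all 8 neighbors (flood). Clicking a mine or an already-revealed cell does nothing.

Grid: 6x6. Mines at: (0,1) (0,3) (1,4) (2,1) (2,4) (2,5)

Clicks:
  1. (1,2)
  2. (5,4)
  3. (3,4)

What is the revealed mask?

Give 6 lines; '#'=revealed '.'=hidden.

Click 1 (1,2) count=3: revealed 1 new [(1,2)] -> total=1
Click 2 (5,4) count=0: revealed 18 new [(3,0) (3,1) (3,2) (3,3) (3,4) (3,5) (4,0) (4,1) (4,2) (4,3) (4,4) (4,5) (5,0) (5,1) (5,2) (5,3) (5,4) (5,5)] -> total=19
Click 3 (3,4) count=2: revealed 0 new [(none)] -> total=19

Answer: ......
..#...
......
######
######
######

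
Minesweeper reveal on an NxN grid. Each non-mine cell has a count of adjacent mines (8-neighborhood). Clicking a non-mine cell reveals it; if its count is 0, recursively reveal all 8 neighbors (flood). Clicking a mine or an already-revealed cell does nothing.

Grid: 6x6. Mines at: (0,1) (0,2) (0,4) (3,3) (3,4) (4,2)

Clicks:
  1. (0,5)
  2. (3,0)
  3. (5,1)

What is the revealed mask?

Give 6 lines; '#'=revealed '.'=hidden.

Answer: .....#
###...
###...
###...
##....
##....

Derivation:
Click 1 (0,5) count=1: revealed 1 new [(0,5)] -> total=1
Click 2 (3,0) count=0: revealed 13 new [(1,0) (1,1) (1,2) (2,0) (2,1) (2,2) (3,0) (3,1) (3,2) (4,0) (4,1) (5,0) (5,1)] -> total=14
Click 3 (5,1) count=1: revealed 0 new [(none)] -> total=14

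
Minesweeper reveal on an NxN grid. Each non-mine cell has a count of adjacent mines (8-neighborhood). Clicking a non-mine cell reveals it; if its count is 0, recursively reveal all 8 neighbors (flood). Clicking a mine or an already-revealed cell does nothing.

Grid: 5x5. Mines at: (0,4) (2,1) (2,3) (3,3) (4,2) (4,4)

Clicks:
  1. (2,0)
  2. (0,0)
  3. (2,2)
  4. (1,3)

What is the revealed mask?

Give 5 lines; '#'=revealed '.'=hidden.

Click 1 (2,0) count=1: revealed 1 new [(2,0)] -> total=1
Click 2 (0,0) count=0: revealed 8 new [(0,0) (0,1) (0,2) (0,3) (1,0) (1,1) (1,2) (1,3)] -> total=9
Click 3 (2,2) count=3: revealed 1 new [(2,2)] -> total=10
Click 4 (1,3) count=2: revealed 0 new [(none)] -> total=10

Answer: ####.
####.
#.#..
.....
.....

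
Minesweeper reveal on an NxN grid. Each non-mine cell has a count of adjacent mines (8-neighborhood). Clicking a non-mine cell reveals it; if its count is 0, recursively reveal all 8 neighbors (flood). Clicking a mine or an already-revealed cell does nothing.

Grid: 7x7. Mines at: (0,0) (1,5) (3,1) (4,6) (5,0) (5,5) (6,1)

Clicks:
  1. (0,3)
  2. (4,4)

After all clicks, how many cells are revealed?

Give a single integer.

Click 1 (0,3) count=0: revealed 27 new [(0,1) (0,2) (0,3) (0,4) (1,1) (1,2) (1,3) (1,4) (2,1) (2,2) (2,3) (2,4) (2,5) (3,2) (3,3) (3,4) (3,5) (4,2) (4,3) (4,4) (4,5) (5,2) (5,3) (5,4) (6,2) (6,3) (6,4)] -> total=27
Click 2 (4,4) count=1: revealed 0 new [(none)] -> total=27

Answer: 27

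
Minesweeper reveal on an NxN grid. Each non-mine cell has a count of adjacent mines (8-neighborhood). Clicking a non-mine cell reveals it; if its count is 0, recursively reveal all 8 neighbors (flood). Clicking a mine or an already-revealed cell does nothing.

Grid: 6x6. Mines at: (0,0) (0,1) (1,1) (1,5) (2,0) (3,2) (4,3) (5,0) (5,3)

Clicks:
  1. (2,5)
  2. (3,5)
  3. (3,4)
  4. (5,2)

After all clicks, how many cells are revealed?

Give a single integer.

Click 1 (2,5) count=1: revealed 1 new [(2,5)] -> total=1
Click 2 (3,5) count=0: revealed 7 new [(2,4) (3,4) (3,5) (4,4) (4,5) (5,4) (5,5)] -> total=8
Click 3 (3,4) count=1: revealed 0 new [(none)] -> total=8
Click 4 (5,2) count=2: revealed 1 new [(5,2)] -> total=9

Answer: 9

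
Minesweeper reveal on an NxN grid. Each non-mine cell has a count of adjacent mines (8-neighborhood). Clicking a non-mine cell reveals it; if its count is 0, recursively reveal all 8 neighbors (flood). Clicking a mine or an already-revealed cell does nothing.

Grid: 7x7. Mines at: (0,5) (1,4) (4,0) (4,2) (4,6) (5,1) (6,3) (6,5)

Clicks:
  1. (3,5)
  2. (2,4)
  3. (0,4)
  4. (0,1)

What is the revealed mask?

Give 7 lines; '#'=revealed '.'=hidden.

Answer: #####..
####...
#####..
####.#.
.......
.......
.......

Derivation:
Click 1 (3,5) count=1: revealed 1 new [(3,5)] -> total=1
Click 2 (2,4) count=1: revealed 1 new [(2,4)] -> total=2
Click 3 (0,4) count=2: revealed 1 new [(0,4)] -> total=3
Click 4 (0,1) count=0: revealed 16 new [(0,0) (0,1) (0,2) (0,3) (1,0) (1,1) (1,2) (1,3) (2,0) (2,1) (2,2) (2,3) (3,0) (3,1) (3,2) (3,3)] -> total=19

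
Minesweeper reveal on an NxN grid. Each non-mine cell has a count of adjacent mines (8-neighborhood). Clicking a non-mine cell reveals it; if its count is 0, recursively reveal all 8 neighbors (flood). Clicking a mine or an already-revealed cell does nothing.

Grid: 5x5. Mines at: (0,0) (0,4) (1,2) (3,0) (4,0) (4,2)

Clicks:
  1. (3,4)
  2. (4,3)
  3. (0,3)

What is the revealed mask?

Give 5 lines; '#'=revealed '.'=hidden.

Answer: ...#.
...##
...##
...##
...##

Derivation:
Click 1 (3,4) count=0: revealed 8 new [(1,3) (1,4) (2,3) (2,4) (3,3) (3,4) (4,3) (4,4)] -> total=8
Click 2 (4,3) count=1: revealed 0 new [(none)] -> total=8
Click 3 (0,3) count=2: revealed 1 new [(0,3)] -> total=9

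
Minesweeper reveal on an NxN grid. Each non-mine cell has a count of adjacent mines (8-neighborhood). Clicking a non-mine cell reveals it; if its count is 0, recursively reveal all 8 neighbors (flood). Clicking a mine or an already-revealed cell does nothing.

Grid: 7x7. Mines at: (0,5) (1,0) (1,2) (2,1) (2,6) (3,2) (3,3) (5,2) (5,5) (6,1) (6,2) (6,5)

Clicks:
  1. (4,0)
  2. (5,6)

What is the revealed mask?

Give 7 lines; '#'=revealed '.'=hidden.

Answer: .......
.......
.......
##.....
##.....
##....#
.......

Derivation:
Click 1 (4,0) count=0: revealed 6 new [(3,0) (3,1) (4,0) (4,1) (5,0) (5,1)] -> total=6
Click 2 (5,6) count=2: revealed 1 new [(5,6)] -> total=7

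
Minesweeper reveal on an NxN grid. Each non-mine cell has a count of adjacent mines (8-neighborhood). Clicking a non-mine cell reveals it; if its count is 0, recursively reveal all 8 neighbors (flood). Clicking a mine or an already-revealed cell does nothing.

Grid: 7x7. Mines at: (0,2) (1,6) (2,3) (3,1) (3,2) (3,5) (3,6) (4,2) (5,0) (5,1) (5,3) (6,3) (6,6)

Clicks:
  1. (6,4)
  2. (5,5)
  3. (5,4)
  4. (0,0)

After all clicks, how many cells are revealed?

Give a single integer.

Click 1 (6,4) count=2: revealed 1 new [(6,4)] -> total=1
Click 2 (5,5) count=1: revealed 1 new [(5,5)] -> total=2
Click 3 (5,4) count=2: revealed 1 new [(5,4)] -> total=3
Click 4 (0,0) count=0: revealed 6 new [(0,0) (0,1) (1,0) (1,1) (2,0) (2,1)] -> total=9

Answer: 9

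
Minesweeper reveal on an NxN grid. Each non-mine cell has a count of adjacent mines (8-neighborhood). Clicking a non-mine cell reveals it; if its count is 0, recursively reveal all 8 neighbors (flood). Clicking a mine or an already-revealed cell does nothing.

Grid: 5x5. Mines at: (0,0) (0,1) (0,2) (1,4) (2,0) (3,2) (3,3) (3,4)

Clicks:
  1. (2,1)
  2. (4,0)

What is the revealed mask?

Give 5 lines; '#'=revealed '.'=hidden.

Click 1 (2,1) count=2: revealed 1 new [(2,1)] -> total=1
Click 2 (4,0) count=0: revealed 4 new [(3,0) (3,1) (4,0) (4,1)] -> total=5

Answer: .....
.....
.#...
##...
##...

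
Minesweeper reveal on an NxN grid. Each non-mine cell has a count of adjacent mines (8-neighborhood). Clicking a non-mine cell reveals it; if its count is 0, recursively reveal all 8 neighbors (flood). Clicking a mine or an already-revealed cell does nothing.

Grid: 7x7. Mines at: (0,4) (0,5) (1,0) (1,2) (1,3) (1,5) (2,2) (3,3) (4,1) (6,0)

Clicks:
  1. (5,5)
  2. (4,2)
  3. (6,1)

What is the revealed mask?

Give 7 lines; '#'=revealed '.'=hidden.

Click 1 (5,5) count=0: revealed 23 new [(2,4) (2,5) (2,6) (3,4) (3,5) (3,6) (4,2) (4,3) (4,4) (4,5) (4,6) (5,1) (5,2) (5,3) (5,4) (5,5) (5,6) (6,1) (6,2) (6,3) (6,4) (6,5) (6,6)] -> total=23
Click 2 (4,2) count=2: revealed 0 new [(none)] -> total=23
Click 3 (6,1) count=1: revealed 0 new [(none)] -> total=23

Answer: .......
.......
....###
....###
..#####
.######
.######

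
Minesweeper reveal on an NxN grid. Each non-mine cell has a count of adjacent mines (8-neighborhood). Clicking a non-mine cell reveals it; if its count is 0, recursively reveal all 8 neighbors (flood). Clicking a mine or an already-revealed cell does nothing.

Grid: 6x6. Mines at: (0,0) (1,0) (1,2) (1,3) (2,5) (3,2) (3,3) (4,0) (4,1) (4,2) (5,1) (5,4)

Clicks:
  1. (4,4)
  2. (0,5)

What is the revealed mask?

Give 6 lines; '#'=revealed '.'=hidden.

Answer: ....##
....##
......
......
....#.
......

Derivation:
Click 1 (4,4) count=2: revealed 1 new [(4,4)] -> total=1
Click 2 (0,5) count=0: revealed 4 new [(0,4) (0,5) (1,4) (1,5)] -> total=5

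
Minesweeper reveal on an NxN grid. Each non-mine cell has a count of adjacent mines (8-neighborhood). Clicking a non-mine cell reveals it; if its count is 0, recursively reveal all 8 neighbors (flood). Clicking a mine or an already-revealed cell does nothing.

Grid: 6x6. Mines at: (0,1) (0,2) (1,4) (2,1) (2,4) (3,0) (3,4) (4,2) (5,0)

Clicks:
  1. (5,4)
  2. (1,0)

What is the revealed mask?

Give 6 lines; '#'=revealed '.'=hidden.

Click 1 (5,4) count=0: revealed 6 new [(4,3) (4,4) (4,5) (5,3) (5,4) (5,5)] -> total=6
Click 2 (1,0) count=2: revealed 1 new [(1,0)] -> total=7

Answer: ......
#.....
......
......
...###
...###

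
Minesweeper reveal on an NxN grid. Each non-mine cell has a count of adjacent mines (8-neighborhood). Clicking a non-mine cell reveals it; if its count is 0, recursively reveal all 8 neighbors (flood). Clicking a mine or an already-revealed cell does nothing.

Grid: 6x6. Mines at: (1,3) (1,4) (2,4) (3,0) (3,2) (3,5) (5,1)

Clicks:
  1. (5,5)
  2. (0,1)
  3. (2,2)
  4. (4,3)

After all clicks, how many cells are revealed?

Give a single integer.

Answer: 17

Derivation:
Click 1 (5,5) count=0: revealed 8 new [(4,2) (4,3) (4,4) (4,5) (5,2) (5,3) (5,4) (5,5)] -> total=8
Click 2 (0,1) count=0: revealed 9 new [(0,0) (0,1) (0,2) (1,0) (1,1) (1,2) (2,0) (2,1) (2,2)] -> total=17
Click 3 (2,2) count=2: revealed 0 new [(none)] -> total=17
Click 4 (4,3) count=1: revealed 0 new [(none)] -> total=17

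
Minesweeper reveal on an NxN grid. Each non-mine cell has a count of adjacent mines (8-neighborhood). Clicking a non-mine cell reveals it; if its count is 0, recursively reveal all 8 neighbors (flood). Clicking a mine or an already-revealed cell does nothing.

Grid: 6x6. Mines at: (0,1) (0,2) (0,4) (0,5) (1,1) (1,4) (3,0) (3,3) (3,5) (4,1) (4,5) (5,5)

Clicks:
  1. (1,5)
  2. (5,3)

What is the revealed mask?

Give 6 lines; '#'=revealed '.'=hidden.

Click 1 (1,5) count=3: revealed 1 new [(1,5)] -> total=1
Click 2 (5,3) count=0: revealed 6 new [(4,2) (4,3) (4,4) (5,2) (5,3) (5,4)] -> total=7

Answer: ......
.....#
......
......
..###.
..###.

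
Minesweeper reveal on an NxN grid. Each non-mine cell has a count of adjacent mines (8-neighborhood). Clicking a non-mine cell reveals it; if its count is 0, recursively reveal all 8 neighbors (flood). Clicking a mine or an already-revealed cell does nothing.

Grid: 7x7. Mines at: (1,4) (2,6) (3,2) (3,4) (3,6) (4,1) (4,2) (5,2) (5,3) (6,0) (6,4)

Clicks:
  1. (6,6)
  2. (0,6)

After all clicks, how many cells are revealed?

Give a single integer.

Click 1 (6,6) count=0: revealed 6 new [(4,5) (4,6) (5,5) (5,6) (6,5) (6,6)] -> total=6
Click 2 (0,6) count=0: revealed 4 new [(0,5) (0,6) (1,5) (1,6)] -> total=10

Answer: 10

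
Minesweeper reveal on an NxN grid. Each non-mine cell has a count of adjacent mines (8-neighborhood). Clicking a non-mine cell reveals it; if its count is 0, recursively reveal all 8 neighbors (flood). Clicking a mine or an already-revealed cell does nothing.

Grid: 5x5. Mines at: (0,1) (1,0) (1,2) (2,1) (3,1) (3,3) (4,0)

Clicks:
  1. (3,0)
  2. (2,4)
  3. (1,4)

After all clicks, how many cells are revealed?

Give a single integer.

Click 1 (3,0) count=3: revealed 1 new [(3,0)] -> total=1
Click 2 (2,4) count=1: revealed 1 new [(2,4)] -> total=2
Click 3 (1,4) count=0: revealed 5 new [(0,3) (0,4) (1,3) (1,4) (2,3)] -> total=7

Answer: 7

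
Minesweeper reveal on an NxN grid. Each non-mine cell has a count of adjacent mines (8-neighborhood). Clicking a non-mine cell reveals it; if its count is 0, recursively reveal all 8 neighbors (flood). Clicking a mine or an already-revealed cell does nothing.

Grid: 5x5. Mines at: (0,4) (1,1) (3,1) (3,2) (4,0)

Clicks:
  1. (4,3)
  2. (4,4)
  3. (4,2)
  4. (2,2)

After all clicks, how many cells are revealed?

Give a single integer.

Click 1 (4,3) count=1: revealed 1 new [(4,3)] -> total=1
Click 2 (4,4) count=0: revealed 7 new [(1,3) (1,4) (2,3) (2,4) (3,3) (3,4) (4,4)] -> total=8
Click 3 (4,2) count=2: revealed 1 new [(4,2)] -> total=9
Click 4 (2,2) count=3: revealed 1 new [(2,2)] -> total=10

Answer: 10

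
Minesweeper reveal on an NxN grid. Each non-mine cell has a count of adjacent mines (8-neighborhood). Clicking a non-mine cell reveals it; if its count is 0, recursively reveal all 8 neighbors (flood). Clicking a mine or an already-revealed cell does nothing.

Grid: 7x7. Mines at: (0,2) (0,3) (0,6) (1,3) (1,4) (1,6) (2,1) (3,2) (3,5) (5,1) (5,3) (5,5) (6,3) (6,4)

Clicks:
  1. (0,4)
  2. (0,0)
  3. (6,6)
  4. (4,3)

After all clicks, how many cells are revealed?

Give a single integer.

Click 1 (0,4) count=3: revealed 1 new [(0,4)] -> total=1
Click 2 (0,0) count=0: revealed 4 new [(0,0) (0,1) (1,0) (1,1)] -> total=5
Click 3 (6,6) count=1: revealed 1 new [(6,6)] -> total=6
Click 4 (4,3) count=2: revealed 1 new [(4,3)] -> total=7

Answer: 7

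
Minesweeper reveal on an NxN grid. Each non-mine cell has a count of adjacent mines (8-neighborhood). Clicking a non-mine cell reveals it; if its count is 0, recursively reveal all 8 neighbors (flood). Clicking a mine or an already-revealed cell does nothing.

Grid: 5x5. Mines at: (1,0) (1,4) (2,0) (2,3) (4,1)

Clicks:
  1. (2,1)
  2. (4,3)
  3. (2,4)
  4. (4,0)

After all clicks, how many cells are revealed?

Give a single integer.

Answer: 9

Derivation:
Click 1 (2,1) count=2: revealed 1 new [(2,1)] -> total=1
Click 2 (4,3) count=0: revealed 6 new [(3,2) (3,3) (3,4) (4,2) (4,3) (4,4)] -> total=7
Click 3 (2,4) count=2: revealed 1 new [(2,4)] -> total=8
Click 4 (4,0) count=1: revealed 1 new [(4,0)] -> total=9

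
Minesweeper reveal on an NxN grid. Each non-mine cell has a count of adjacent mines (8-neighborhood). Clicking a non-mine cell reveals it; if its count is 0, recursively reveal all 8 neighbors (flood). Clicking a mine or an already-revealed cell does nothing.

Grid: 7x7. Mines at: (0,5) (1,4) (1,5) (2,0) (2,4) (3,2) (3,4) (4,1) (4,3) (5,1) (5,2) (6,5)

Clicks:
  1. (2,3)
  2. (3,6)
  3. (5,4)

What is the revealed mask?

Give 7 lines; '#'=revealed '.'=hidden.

Click 1 (2,3) count=4: revealed 1 new [(2,3)] -> total=1
Click 2 (3,6) count=0: revealed 8 new [(2,5) (2,6) (3,5) (3,6) (4,5) (4,6) (5,5) (5,6)] -> total=9
Click 3 (5,4) count=2: revealed 1 new [(5,4)] -> total=10

Answer: .......
.......
...#.##
.....##
.....##
....###
.......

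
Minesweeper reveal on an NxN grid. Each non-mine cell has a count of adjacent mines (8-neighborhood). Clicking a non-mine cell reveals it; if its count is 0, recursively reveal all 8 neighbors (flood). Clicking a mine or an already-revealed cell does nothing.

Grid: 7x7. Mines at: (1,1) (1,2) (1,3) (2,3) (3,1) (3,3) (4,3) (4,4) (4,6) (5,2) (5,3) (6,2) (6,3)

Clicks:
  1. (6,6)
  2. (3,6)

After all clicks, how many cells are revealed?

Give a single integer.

Answer: 7

Derivation:
Click 1 (6,6) count=0: revealed 6 new [(5,4) (5,5) (5,6) (6,4) (6,5) (6,6)] -> total=6
Click 2 (3,6) count=1: revealed 1 new [(3,6)] -> total=7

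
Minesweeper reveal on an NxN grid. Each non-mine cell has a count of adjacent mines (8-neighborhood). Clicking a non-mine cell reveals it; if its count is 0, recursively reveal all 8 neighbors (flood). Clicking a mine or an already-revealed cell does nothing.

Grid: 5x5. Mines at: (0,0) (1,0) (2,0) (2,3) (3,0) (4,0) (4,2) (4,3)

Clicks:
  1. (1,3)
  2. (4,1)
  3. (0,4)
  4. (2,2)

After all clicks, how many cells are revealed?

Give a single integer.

Click 1 (1,3) count=1: revealed 1 new [(1,3)] -> total=1
Click 2 (4,1) count=3: revealed 1 new [(4,1)] -> total=2
Click 3 (0,4) count=0: revealed 7 new [(0,1) (0,2) (0,3) (0,4) (1,1) (1,2) (1,4)] -> total=9
Click 4 (2,2) count=1: revealed 1 new [(2,2)] -> total=10

Answer: 10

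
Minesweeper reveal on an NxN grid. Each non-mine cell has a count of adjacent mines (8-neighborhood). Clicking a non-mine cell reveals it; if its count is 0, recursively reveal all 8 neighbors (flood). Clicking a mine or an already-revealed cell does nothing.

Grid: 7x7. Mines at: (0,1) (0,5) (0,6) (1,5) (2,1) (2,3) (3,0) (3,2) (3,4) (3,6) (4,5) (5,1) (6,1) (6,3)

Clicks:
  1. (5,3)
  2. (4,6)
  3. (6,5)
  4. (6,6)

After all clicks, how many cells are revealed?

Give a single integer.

Answer: 8

Derivation:
Click 1 (5,3) count=1: revealed 1 new [(5,3)] -> total=1
Click 2 (4,6) count=2: revealed 1 new [(4,6)] -> total=2
Click 3 (6,5) count=0: revealed 6 new [(5,4) (5,5) (5,6) (6,4) (6,5) (6,6)] -> total=8
Click 4 (6,6) count=0: revealed 0 new [(none)] -> total=8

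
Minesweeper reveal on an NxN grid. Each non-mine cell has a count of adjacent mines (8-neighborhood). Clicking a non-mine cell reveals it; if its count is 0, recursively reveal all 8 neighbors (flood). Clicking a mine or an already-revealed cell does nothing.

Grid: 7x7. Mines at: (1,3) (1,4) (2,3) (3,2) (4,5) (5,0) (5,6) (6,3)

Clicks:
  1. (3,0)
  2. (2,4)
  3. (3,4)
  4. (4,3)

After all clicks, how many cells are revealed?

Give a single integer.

Click 1 (3,0) count=0: revealed 13 new [(0,0) (0,1) (0,2) (1,0) (1,1) (1,2) (2,0) (2,1) (2,2) (3,0) (3,1) (4,0) (4,1)] -> total=13
Click 2 (2,4) count=3: revealed 1 new [(2,4)] -> total=14
Click 3 (3,4) count=2: revealed 1 new [(3,4)] -> total=15
Click 4 (4,3) count=1: revealed 1 new [(4,3)] -> total=16

Answer: 16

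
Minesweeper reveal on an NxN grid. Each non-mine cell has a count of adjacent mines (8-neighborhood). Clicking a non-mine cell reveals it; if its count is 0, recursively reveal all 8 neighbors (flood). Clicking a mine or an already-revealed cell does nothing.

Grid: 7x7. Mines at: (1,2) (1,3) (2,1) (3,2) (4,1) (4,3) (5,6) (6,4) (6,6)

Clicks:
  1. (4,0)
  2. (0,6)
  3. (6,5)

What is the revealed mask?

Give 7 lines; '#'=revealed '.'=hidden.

Click 1 (4,0) count=1: revealed 1 new [(4,0)] -> total=1
Click 2 (0,6) count=0: revealed 15 new [(0,4) (0,5) (0,6) (1,4) (1,5) (1,6) (2,4) (2,5) (2,6) (3,4) (3,5) (3,6) (4,4) (4,5) (4,6)] -> total=16
Click 3 (6,5) count=3: revealed 1 new [(6,5)] -> total=17

Answer: ....###
....###
....###
....###
#...###
.......
.....#.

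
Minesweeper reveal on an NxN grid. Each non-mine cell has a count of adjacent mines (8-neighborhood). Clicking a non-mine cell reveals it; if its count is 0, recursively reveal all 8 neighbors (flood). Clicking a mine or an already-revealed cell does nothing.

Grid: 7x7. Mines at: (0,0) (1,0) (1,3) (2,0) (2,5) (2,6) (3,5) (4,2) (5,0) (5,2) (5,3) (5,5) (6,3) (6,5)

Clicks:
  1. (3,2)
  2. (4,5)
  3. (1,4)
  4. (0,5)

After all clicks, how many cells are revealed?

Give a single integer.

Click 1 (3,2) count=1: revealed 1 new [(3,2)] -> total=1
Click 2 (4,5) count=2: revealed 1 new [(4,5)] -> total=2
Click 3 (1,4) count=2: revealed 1 new [(1,4)] -> total=3
Click 4 (0,5) count=0: revealed 5 new [(0,4) (0,5) (0,6) (1,5) (1,6)] -> total=8

Answer: 8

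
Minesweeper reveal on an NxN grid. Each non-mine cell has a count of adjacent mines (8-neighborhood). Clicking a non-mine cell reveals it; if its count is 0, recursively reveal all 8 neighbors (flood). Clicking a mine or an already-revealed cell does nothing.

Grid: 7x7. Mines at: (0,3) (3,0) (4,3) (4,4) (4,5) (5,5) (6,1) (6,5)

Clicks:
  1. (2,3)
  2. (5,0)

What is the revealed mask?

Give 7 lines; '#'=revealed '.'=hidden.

Answer: ###.###
#######
#######
.######
.......
#......
.......

Derivation:
Click 1 (2,3) count=0: revealed 26 new [(0,0) (0,1) (0,2) (0,4) (0,5) (0,6) (1,0) (1,1) (1,2) (1,3) (1,4) (1,5) (1,6) (2,0) (2,1) (2,2) (2,3) (2,4) (2,5) (2,6) (3,1) (3,2) (3,3) (3,4) (3,5) (3,6)] -> total=26
Click 2 (5,0) count=1: revealed 1 new [(5,0)] -> total=27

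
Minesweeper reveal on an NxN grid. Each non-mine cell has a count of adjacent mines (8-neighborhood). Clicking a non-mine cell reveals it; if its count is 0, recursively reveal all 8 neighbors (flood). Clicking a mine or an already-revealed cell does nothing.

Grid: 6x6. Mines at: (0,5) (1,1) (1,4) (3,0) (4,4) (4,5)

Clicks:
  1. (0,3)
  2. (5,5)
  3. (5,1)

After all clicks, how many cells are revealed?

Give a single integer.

Click 1 (0,3) count=1: revealed 1 new [(0,3)] -> total=1
Click 2 (5,5) count=2: revealed 1 new [(5,5)] -> total=2
Click 3 (5,1) count=0: revealed 14 new [(2,1) (2,2) (2,3) (3,1) (3,2) (3,3) (4,0) (4,1) (4,2) (4,3) (5,0) (5,1) (5,2) (5,3)] -> total=16

Answer: 16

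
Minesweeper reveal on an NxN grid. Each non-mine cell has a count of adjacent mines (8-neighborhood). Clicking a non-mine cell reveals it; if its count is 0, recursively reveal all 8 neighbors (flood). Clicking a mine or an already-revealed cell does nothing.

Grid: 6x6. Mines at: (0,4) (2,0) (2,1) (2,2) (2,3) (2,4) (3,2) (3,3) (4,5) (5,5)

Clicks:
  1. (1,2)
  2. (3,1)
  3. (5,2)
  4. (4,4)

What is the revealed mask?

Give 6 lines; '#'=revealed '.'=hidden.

Click 1 (1,2) count=3: revealed 1 new [(1,2)] -> total=1
Click 2 (3,1) count=4: revealed 1 new [(3,1)] -> total=2
Click 3 (5,2) count=0: revealed 11 new [(3,0) (4,0) (4,1) (4,2) (4,3) (4,4) (5,0) (5,1) (5,2) (5,3) (5,4)] -> total=13
Click 4 (4,4) count=3: revealed 0 new [(none)] -> total=13

Answer: ......
..#...
......
##....
#####.
#####.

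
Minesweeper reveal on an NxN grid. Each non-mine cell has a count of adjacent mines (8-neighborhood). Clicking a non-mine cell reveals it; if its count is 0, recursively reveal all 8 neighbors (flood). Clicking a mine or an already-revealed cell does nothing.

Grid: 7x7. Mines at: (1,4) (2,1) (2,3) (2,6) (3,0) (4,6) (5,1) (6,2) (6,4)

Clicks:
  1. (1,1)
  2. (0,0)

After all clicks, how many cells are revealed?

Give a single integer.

Click 1 (1,1) count=1: revealed 1 new [(1,1)] -> total=1
Click 2 (0,0) count=0: revealed 7 new [(0,0) (0,1) (0,2) (0,3) (1,0) (1,2) (1,3)] -> total=8

Answer: 8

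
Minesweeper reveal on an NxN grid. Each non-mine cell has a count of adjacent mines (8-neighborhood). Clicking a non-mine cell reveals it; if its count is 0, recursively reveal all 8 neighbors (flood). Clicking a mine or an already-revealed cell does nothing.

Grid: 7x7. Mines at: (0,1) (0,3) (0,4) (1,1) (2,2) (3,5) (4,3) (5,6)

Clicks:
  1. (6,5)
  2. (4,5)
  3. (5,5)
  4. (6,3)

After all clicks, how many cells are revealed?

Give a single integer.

Answer: 21

Derivation:
Click 1 (6,5) count=1: revealed 1 new [(6,5)] -> total=1
Click 2 (4,5) count=2: revealed 1 new [(4,5)] -> total=2
Click 3 (5,5) count=1: revealed 1 new [(5,5)] -> total=3
Click 4 (6,3) count=0: revealed 18 new [(2,0) (2,1) (3,0) (3,1) (3,2) (4,0) (4,1) (4,2) (5,0) (5,1) (5,2) (5,3) (5,4) (6,0) (6,1) (6,2) (6,3) (6,4)] -> total=21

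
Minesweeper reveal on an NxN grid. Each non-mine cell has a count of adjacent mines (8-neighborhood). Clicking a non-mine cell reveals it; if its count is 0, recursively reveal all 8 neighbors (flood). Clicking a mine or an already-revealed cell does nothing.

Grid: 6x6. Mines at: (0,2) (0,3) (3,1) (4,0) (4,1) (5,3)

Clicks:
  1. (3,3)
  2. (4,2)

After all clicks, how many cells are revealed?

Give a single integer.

Answer: 20

Derivation:
Click 1 (3,3) count=0: revealed 20 new [(0,4) (0,5) (1,2) (1,3) (1,4) (1,5) (2,2) (2,3) (2,4) (2,5) (3,2) (3,3) (3,4) (3,5) (4,2) (4,3) (4,4) (4,5) (5,4) (5,5)] -> total=20
Click 2 (4,2) count=3: revealed 0 new [(none)] -> total=20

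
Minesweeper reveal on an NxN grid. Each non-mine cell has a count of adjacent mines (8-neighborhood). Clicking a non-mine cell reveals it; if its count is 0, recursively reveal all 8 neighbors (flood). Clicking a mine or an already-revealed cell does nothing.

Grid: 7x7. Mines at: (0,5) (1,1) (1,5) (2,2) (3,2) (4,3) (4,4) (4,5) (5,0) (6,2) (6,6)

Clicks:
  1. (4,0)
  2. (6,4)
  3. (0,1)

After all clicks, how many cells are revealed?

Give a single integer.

Answer: 8

Derivation:
Click 1 (4,0) count=1: revealed 1 new [(4,0)] -> total=1
Click 2 (6,4) count=0: revealed 6 new [(5,3) (5,4) (5,5) (6,3) (6,4) (6,5)] -> total=7
Click 3 (0,1) count=1: revealed 1 new [(0,1)] -> total=8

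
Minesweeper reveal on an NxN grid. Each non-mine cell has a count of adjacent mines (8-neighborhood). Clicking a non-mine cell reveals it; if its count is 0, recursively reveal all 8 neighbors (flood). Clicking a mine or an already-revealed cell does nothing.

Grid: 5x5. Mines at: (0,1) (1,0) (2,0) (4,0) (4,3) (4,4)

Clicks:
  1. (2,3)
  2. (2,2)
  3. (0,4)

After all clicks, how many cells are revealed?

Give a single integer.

Answer: 15

Derivation:
Click 1 (2,3) count=0: revealed 15 new [(0,2) (0,3) (0,4) (1,1) (1,2) (1,3) (1,4) (2,1) (2,2) (2,3) (2,4) (3,1) (3,2) (3,3) (3,4)] -> total=15
Click 2 (2,2) count=0: revealed 0 new [(none)] -> total=15
Click 3 (0,4) count=0: revealed 0 new [(none)] -> total=15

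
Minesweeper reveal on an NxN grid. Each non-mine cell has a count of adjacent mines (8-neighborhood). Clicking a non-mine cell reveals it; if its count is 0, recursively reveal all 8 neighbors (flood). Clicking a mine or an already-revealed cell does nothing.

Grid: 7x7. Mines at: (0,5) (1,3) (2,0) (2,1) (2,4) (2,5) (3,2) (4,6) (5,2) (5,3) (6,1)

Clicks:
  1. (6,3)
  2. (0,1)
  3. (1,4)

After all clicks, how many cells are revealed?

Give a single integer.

Click 1 (6,3) count=2: revealed 1 new [(6,3)] -> total=1
Click 2 (0,1) count=0: revealed 6 new [(0,0) (0,1) (0,2) (1,0) (1,1) (1,2)] -> total=7
Click 3 (1,4) count=4: revealed 1 new [(1,4)] -> total=8

Answer: 8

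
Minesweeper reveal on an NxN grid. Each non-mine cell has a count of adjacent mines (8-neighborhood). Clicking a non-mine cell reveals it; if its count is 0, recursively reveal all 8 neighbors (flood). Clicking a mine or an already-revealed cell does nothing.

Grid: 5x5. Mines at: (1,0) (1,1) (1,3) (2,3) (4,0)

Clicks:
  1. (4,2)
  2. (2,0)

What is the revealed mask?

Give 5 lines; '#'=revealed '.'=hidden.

Click 1 (4,2) count=0: revealed 8 new [(3,1) (3,2) (3,3) (3,4) (4,1) (4,2) (4,3) (4,4)] -> total=8
Click 2 (2,0) count=2: revealed 1 new [(2,0)] -> total=9

Answer: .....
.....
#....
.####
.####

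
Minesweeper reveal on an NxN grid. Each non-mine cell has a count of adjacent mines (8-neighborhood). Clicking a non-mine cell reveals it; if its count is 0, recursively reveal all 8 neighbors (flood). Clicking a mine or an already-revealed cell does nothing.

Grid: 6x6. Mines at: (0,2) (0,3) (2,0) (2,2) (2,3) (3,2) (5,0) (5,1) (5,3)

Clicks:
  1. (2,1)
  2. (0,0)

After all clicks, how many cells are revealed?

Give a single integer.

Answer: 5

Derivation:
Click 1 (2,1) count=3: revealed 1 new [(2,1)] -> total=1
Click 2 (0,0) count=0: revealed 4 new [(0,0) (0,1) (1,0) (1,1)] -> total=5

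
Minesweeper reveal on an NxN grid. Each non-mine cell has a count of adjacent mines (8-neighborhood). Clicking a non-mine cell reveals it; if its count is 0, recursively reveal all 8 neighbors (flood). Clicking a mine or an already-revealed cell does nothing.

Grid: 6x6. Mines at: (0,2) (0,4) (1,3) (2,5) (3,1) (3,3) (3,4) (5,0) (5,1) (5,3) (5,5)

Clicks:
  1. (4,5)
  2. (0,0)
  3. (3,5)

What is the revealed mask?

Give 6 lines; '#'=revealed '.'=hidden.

Click 1 (4,5) count=2: revealed 1 new [(4,5)] -> total=1
Click 2 (0,0) count=0: revealed 6 new [(0,0) (0,1) (1,0) (1,1) (2,0) (2,1)] -> total=7
Click 3 (3,5) count=2: revealed 1 new [(3,5)] -> total=8

Answer: ##....
##....
##....
.....#
.....#
......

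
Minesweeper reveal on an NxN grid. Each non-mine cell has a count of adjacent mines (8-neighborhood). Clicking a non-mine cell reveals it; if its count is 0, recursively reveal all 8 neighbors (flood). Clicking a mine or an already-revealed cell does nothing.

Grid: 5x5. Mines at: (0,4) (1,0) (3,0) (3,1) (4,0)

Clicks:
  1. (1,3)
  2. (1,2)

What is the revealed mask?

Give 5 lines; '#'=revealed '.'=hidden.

Answer: .###.
.####
.####
..###
..###

Derivation:
Click 1 (1,3) count=1: revealed 1 new [(1,3)] -> total=1
Click 2 (1,2) count=0: revealed 16 new [(0,1) (0,2) (0,3) (1,1) (1,2) (1,4) (2,1) (2,2) (2,3) (2,4) (3,2) (3,3) (3,4) (4,2) (4,3) (4,4)] -> total=17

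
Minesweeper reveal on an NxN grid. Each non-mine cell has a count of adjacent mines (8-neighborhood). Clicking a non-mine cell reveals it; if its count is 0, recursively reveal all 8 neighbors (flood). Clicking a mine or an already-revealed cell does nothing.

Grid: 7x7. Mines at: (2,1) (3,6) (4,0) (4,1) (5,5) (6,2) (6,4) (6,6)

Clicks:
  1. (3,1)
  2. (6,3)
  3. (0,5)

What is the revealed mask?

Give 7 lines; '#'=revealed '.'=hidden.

Click 1 (3,1) count=3: revealed 1 new [(3,1)] -> total=1
Click 2 (6,3) count=2: revealed 1 new [(6,3)] -> total=2
Click 3 (0,5) count=0: revealed 30 new [(0,0) (0,1) (0,2) (0,3) (0,4) (0,5) (0,6) (1,0) (1,1) (1,2) (1,3) (1,4) (1,5) (1,6) (2,2) (2,3) (2,4) (2,5) (2,6) (3,2) (3,3) (3,4) (3,5) (4,2) (4,3) (4,4) (4,5) (5,2) (5,3) (5,4)] -> total=32

Answer: #######
#######
..#####
.#####.
..####.
..###..
...#...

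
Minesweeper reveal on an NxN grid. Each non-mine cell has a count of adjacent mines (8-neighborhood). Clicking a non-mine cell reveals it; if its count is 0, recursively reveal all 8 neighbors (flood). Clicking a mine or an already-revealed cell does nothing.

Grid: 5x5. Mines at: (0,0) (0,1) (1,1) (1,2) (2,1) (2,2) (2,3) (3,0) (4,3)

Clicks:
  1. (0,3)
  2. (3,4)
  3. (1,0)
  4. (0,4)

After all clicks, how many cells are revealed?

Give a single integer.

Answer: 6

Derivation:
Click 1 (0,3) count=1: revealed 1 new [(0,3)] -> total=1
Click 2 (3,4) count=2: revealed 1 new [(3,4)] -> total=2
Click 3 (1,0) count=4: revealed 1 new [(1,0)] -> total=3
Click 4 (0,4) count=0: revealed 3 new [(0,4) (1,3) (1,4)] -> total=6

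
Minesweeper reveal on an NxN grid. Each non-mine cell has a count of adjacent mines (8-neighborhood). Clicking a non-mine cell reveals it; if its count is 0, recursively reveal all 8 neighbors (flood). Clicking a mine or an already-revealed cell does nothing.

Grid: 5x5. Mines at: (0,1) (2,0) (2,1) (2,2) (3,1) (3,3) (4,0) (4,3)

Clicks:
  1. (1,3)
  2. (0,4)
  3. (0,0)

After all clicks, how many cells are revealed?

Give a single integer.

Click 1 (1,3) count=1: revealed 1 new [(1,3)] -> total=1
Click 2 (0,4) count=0: revealed 7 new [(0,2) (0,3) (0,4) (1,2) (1,4) (2,3) (2,4)] -> total=8
Click 3 (0,0) count=1: revealed 1 new [(0,0)] -> total=9

Answer: 9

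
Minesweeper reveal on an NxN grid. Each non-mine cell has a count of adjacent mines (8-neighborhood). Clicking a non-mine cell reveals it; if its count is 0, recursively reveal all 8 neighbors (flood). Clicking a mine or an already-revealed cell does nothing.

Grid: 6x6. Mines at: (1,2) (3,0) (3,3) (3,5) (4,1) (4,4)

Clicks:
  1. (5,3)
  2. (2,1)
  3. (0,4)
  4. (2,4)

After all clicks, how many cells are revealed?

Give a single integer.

Answer: 11

Derivation:
Click 1 (5,3) count=1: revealed 1 new [(5,3)] -> total=1
Click 2 (2,1) count=2: revealed 1 new [(2,1)] -> total=2
Click 3 (0,4) count=0: revealed 9 new [(0,3) (0,4) (0,5) (1,3) (1,4) (1,5) (2,3) (2,4) (2,5)] -> total=11
Click 4 (2,4) count=2: revealed 0 new [(none)] -> total=11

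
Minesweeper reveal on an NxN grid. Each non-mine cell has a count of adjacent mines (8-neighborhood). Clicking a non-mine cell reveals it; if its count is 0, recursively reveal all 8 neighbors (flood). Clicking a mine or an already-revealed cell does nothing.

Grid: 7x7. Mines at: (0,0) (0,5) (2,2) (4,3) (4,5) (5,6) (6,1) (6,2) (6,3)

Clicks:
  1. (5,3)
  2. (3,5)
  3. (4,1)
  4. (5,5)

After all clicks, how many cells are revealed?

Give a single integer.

Click 1 (5,3) count=3: revealed 1 new [(5,3)] -> total=1
Click 2 (3,5) count=1: revealed 1 new [(3,5)] -> total=2
Click 3 (4,1) count=0: revealed 13 new [(1,0) (1,1) (2,0) (2,1) (3,0) (3,1) (3,2) (4,0) (4,1) (4,2) (5,0) (5,1) (5,2)] -> total=15
Click 4 (5,5) count=2: revealed 1 new [(5,5)] -> total=16

Answer: 16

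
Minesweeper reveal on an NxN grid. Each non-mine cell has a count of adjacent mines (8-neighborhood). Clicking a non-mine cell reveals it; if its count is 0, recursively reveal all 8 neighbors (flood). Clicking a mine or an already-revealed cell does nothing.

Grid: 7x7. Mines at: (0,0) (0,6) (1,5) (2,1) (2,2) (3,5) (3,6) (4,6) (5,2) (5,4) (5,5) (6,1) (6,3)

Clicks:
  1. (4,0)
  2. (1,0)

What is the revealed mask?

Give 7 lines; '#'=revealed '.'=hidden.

Answer: .......
#......
.......
##.....
##.....
##.....
.......

Derivation:
Click 1 (4,0) count=0: revealed 6 new [(3,0) (3,1) (4,0) (4,1) (5,0) (5,1)] -> total=6
Click 2 (1,0) count=2: revealed 1 new [(1,0)] -> total=7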